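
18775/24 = 18775/24 =782.29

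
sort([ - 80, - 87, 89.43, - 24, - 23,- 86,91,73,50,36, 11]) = [ - 87, - 86,-80, - 24,-23,11,  36 , 50, 73,89.43,91 ]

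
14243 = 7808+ 6435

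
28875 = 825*35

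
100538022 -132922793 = - 32384771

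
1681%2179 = 1681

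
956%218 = 84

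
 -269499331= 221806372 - 491305703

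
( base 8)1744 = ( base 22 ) 216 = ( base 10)996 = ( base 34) ta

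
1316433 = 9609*137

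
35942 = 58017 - 22075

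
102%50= 2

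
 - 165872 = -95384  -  70488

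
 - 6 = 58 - 64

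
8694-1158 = 7536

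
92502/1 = 92502 = 92502.00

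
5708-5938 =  - 230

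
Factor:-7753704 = -2^3*3^1*7^1*46153^1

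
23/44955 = 23/44955 = 0.00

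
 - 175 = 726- 901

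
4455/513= 165/19  =  8.68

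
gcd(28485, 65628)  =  9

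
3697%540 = 457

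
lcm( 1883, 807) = 5649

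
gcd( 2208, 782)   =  46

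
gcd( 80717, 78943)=887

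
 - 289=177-466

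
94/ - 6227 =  - 94/6227 = - 0.02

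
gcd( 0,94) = 94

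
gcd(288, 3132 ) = 36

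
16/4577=16/4577  =  0.00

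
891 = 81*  11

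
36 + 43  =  79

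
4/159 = 4/159  =  0.03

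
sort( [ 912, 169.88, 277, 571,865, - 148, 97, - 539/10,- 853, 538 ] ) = [ - 853,-148, - 539/10, 97, 169.88, 277,  538 , 571 , 865, 912 ]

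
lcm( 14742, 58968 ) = 58968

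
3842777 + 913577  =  4756354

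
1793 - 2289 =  - 496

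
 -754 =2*( - 377)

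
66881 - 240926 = - 174045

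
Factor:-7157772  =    -  2^2 * 3^2*198827^1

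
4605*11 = 50655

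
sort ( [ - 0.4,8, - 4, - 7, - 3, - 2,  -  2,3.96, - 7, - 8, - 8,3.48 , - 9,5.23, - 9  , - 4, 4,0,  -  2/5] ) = [ - 9,-9, - 8,-8, - 7, - 7 , - 4, - 4  , - 3 , - 2, - 2, - 0.4,  -  2/5, 0, 3.48,3.96, 4,5.23 , 8]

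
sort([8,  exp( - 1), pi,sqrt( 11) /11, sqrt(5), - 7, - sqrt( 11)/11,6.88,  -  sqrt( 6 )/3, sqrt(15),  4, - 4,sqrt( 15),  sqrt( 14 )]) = [ - 7,-4,  -  sqrt(6) /3,- sqrt( 11)/11,sqrt ( 11) /11,  exp(-1),sqrt(5 ), pi,sqrt( 14 ),sqrt(15),sqrt(15),4,6.88, 8] 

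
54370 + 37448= 91818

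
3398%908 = 674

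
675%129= 30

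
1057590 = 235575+822015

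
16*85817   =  1373072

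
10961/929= 11 + 742/929 = 11.80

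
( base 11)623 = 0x2ef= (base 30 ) p1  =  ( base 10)751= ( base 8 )1357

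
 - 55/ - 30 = 11/6 = 1.83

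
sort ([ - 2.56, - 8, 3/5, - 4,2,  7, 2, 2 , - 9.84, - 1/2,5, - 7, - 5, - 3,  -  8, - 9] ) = [ - 9.84, - 9,-8 , - 8, - 7, - 5 , - 4, - 3,-2.56,  -  1/2,3/5, 2, 2,2,5,7 ]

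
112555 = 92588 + 19967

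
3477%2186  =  1291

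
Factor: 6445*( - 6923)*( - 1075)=5^3 * 7^1*23^1 * 43^2*1289^1 = 47965140125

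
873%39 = 15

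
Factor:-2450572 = - 2^2*612643^1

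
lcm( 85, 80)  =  1360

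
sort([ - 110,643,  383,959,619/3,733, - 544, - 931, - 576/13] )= [ - 931, - 544, - 110, - 576/13, 619/3,  383, 643,733, 959 ] 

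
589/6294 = 589/6294= 0.09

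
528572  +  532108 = 1060680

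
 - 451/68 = - 451/68 = - 6.63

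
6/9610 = 3/4805 = 0.00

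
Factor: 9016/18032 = 1/2 =2^( - 1) 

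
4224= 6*704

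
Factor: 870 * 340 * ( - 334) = - 2^4*3^1*5^2*17^1 * 29^1*167^1 = -98797200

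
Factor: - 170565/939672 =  -56855/313224  =  - 2^(-3)*3^( - 1 )*5^1*31^( - 1 )*83^1*137^1*421^(-1 )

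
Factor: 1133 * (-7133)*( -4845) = 3^1*5^1*7^1*11^1*17^1*19^1*103^1*1019^1 = 39155783205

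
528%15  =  3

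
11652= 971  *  12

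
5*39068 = 195340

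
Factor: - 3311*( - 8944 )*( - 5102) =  - 151088505568 = -2^5*7^1*11^1*13^1  *43^2*2551^1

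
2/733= 2/733 = 0.00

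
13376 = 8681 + 4695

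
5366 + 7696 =13062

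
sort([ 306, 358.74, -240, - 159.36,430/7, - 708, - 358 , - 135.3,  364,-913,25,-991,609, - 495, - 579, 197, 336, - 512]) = [ - 991, - 913,  -  708, - 579, - 512,  -  495, - 358, - 240,-159.36, - 135.3, 25,430/7,197, 306, 336,358.74, 364, 609]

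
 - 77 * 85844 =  - 6609988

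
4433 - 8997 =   -  4564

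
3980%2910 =1070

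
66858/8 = 8357 + 1/4 =8357.25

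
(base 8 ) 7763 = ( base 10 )4083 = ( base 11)3082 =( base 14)16b9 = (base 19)B5H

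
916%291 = 43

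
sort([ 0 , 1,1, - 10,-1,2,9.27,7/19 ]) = [ - 10, - 1, 0,7/19,1,1,2, 9.27 ] 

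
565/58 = 9 + 43/58 = 9.74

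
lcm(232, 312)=9048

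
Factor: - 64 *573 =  - 36672  =  - 2^6*3^1*191^1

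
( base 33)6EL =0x1b69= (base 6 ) 52253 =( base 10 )7017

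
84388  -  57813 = 26575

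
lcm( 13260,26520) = 26520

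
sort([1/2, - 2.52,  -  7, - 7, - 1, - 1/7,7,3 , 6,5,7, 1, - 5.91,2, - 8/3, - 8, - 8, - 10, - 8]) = [ - 10, - 8, - 8, - 8,-7,-7, - 5.91,-8/3, - 2.52 , - 1, - 1/7,1/2,1,2,3,5, 6, 7  ,  7 ]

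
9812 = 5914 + 3898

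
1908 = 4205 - 2297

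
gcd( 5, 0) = 5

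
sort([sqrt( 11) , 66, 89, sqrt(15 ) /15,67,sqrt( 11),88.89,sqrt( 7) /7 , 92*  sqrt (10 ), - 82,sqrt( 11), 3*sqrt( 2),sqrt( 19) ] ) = [ -82, sqrt ( 15 ) /15,sqrt( 7)/7, sqrt(11 ),sqrt( 11),sqrt( 11 ),3*sqrt( 2),sqrt(19 ),66, 67 , 88.89,89,  92*sqrt( 10 )]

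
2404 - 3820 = -1416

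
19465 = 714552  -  695087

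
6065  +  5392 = 11457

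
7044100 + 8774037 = 15818137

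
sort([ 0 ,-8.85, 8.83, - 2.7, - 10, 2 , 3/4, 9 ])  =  [ - 10, - 8.85, - 2.7,0, 3/4 , 2,8.83,9] 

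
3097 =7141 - 4044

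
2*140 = 280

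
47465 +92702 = 140167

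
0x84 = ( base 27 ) 4o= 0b10000100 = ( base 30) 4C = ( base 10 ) 132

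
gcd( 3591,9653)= 7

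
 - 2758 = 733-3491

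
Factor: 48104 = 2^3*7^1*859^1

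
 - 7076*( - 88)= 622688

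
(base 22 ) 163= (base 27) mp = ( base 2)1001101011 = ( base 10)619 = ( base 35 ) HO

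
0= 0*51515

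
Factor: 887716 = 2^2*31^1*7159^1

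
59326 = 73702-14376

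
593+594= 1187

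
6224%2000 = 224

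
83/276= 83/276 = 0.30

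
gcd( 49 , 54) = 1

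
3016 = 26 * 116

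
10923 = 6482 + 4441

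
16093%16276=16093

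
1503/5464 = 1503/5464 = 0.28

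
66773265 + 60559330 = 127332595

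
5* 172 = 860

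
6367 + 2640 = 9007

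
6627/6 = 2209/2 = 1104.50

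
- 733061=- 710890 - 22171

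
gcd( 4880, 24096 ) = 16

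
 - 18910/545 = - 35 + 33/109=- 34.70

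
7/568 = 7/568 = 0.01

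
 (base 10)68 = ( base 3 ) 2112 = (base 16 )44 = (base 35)1X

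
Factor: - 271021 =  - 271021^1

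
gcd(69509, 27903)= 71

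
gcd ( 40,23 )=1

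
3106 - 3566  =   - 460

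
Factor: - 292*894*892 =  - 232854816 = - 2^5*3^1*73^1*149^1*223^1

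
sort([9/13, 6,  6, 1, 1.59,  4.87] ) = [ 9/13 , 1,1.59,4.87, 6,6 ]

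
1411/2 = 705 +1/2 = 705.50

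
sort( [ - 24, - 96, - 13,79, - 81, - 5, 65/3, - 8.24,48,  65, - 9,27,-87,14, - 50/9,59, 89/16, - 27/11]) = [- 96, - 87, - 81, - 24, - 13, - 9, - 8.24, - 50/9, - 5,  -  27/11, 89/16 , 14,65/3,27,48,  59,  65,79]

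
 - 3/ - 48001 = 3/48001 = 0.00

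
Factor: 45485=5^1*11^1 * 827^1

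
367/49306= 367/49306= 0.01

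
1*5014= 5014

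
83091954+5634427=88726381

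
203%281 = 203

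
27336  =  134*204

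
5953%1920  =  193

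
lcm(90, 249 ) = 7470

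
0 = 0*414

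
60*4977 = 298620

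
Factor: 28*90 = 2^3 * 3^2*5^1*7^1 = 2520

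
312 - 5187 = - 4875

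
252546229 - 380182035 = -127635806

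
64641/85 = 64641/85 = 760.48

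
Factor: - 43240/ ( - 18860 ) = 2^1*41^ (-1 )*47^1 = 94/41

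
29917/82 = 364 + 69/82  =  364.84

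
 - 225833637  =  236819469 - 462653106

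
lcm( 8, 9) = 72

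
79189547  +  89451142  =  168640689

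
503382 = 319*1578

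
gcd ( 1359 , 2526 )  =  3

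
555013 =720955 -165942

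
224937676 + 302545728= 527483404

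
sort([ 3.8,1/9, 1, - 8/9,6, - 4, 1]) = [ - 4, - 8/9, 1/9,1,1 , 3.8,6 ]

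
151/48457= 151/48457 = 0.00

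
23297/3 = 7765 + 2/3  =  7765.67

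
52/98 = 26/49=0.53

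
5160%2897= 2263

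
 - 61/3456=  - 1 + 3395/3456 = - 0.02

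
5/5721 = 5/5721 = 0.00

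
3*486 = 1458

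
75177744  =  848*88653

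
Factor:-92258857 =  - 92258857^1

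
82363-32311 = 50052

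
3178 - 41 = 3137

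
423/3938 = 423/3938 = 0.11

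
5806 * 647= 3756482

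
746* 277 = 206642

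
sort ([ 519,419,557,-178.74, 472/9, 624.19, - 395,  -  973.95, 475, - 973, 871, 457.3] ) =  [ - 973.95, - 973, - 395,-178.74,472/9, 419 , 457.3 , 475,519,557, 624.19, 871]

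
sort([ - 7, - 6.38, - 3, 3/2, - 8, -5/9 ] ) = [ - 8  , - 7, - 6.38,-3, - 5/9, 3/2] 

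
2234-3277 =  - 1043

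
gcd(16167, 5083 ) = 17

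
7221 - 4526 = 2695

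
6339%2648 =1043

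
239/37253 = 239/37253 = 0.01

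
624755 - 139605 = 485150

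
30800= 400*77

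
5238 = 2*2619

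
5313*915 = 4861395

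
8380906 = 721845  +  7659061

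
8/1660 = 2/415 = 0.00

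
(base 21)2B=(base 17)32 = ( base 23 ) 27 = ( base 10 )53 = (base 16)35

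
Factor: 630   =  2^1*3^2*5^1*7^1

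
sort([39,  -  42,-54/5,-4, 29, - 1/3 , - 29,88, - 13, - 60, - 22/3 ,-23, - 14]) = [-60,  -  42,-29,-23,-14 ,  -  13,  -  54/5, - 22/3,-4, - 1/3,29,  39,88 ] 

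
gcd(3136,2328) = 8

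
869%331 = 207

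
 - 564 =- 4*141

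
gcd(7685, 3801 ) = 1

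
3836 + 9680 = 13516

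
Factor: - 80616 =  - 2^3*3^1*3359^1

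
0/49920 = 0 =0.00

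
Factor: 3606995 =5^1*7^1*257^1*401^1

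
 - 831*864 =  - 717984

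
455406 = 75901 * 6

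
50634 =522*97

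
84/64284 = 7/5357 = 0.00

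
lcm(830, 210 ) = 17430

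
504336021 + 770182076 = 1274518097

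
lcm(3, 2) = 6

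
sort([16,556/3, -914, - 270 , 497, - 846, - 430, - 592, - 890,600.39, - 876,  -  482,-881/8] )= [ - 914, - 890  ,- 876, -846,  -  592, -482, - 430, - 270,  -  881/8, 16,  556/3, 497,600.39 ]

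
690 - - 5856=6546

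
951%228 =39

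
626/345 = 626/345  =  1.81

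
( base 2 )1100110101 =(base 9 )1112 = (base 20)211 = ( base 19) 254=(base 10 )821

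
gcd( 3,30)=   3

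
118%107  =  11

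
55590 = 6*9265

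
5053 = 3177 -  - 1876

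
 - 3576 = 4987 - 8563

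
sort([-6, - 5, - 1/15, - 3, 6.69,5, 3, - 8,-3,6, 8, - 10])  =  [ - 10, - 8,-6, -5, - 3,  -  3, - 1/15, 3, 5 , 6,6.69, 8] 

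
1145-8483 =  - 7338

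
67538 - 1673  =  65865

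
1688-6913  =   - 5225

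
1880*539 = 1013320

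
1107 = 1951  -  844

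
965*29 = 27985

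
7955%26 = 25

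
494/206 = 2 + 41/103 = 2.40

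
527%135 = 122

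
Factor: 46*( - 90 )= - 2^2*3^2 * 5^1*23^1 = - 4140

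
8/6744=1/843 = 0.00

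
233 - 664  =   -431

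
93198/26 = 46599/13 =3584.54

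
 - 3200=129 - 3329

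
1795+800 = 2595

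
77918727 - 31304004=46614723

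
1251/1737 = 139/193 =0.72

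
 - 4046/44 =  - 92 + 1/22 = -91.95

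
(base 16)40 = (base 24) 2g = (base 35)1T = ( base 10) 64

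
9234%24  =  18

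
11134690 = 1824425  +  9310265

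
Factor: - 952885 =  - 5^1*190577^1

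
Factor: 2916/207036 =1/71 = 71^( - 1)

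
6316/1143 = 6316/1143 = 5.53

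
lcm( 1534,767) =1534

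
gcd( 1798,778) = 2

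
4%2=0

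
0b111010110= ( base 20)13A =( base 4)13112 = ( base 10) 470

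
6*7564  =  45384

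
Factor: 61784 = 2^3  *7723^1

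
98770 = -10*(-9877 )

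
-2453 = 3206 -5659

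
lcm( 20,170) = 340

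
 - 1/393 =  - 1/393  =  - 0.00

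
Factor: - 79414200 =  - 2^3*3^2* 5^2 * 44119^1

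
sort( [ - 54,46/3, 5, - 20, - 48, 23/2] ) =[ - 54, - 48, - 20, 5, 23/2,46/3 ]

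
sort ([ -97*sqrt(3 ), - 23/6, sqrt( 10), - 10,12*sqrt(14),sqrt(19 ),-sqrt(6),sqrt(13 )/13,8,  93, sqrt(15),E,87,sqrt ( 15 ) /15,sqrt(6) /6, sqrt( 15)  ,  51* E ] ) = [  -  97 *sqrt(3 ), - 10,  -  23/6, - sqrt(6 ), sqrt(15 )/15,sqrt( 13 )/13,sqrt(6)/6, E, sqrt( 10),sqrt( 15),sqrt(15 ),sqrt( 19), 8 , 12*sqrt( 14 ),87, 93, 51*E]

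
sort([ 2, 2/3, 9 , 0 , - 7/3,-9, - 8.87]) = [  -  9,-8.87, - 7/3, 0,2/3, 2,9]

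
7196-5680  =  1516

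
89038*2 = 178076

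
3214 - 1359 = 1855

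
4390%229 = 39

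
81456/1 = 81456 = 81456.00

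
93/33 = 2+9/11 = 2.82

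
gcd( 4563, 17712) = 27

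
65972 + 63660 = 129632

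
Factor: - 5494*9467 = - 52011698  =  - 2^1*41^1*67^1*9467^1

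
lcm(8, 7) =56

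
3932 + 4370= 8302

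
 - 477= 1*( - 477 ) 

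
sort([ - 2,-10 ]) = [ - 10,-2 ]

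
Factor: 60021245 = 5^1*541^1*22189^1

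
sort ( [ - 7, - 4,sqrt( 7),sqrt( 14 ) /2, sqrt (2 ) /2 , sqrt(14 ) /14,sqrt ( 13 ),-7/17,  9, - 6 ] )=[ - 7, - 6, - 4,-7/17,sqrt( 14 ) /14,sqrt( 2)/2,sqrt(14) /2, sqrt(7 ),  sqrt( 13), 9]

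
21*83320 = 1749720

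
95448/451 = 2328/11 = 211.64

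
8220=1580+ 6640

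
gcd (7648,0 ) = 7648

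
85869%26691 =5796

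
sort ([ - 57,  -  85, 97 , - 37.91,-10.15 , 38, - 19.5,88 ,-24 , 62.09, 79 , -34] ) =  [  -  85, - 57,- 37.91,  -  34,-24,  -  19.5,  -  10.15, 38 , 62.09,79, 88, 97]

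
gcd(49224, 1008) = 168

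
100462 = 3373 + 97089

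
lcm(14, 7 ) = 14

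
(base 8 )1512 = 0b1101001010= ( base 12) 5a2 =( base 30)s2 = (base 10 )842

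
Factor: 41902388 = 2^2* 11^1*547^1*1741^1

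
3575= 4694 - 1119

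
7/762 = 7/762 = 0.01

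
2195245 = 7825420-5630175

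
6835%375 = 85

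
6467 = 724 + 5743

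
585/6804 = 65/756  =  0.09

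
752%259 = 234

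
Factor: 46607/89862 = 2^(-1)*3^(  -  1)*11^1*17^(  -  1)*19^1*223^1*881^(-1 )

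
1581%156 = 21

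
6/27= 2/9= 0.22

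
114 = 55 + 59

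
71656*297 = 21281832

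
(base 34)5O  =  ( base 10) 194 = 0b11000010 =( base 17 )b7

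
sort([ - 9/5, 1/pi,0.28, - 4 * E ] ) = [ - 4*E,  -  9/5, 0.28,1/pi]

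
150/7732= 75/3866=0.02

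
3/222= 1/74 = 0.01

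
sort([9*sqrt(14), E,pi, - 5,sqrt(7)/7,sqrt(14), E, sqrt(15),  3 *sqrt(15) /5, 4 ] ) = [ - 5,sqrt(7)/7, 3*sqrt( 15 )/5,  E,E, pi,sqrt( 14),sqrt( 15), 4, 9*sqrt( 14) ]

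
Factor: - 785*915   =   - 3^1 * 5^2*61^1*157^1 = - 718275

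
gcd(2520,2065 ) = 35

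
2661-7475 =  - 4814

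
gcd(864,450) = 18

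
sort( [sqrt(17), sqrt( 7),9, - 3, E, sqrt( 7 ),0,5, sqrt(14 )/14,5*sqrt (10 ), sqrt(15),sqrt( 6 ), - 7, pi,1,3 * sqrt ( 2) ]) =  [ - 7,-3, 0,sqrt(14)/14 , 1,  sqrt(6),  sqrt(7 ), sqrt(7), E , pi,sqrt( 15),sqrt(17 ),3*sqrt(2), 5 , 9,5 *sqrt(10 ) ] 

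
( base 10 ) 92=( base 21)48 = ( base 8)134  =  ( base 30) 32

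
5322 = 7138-1816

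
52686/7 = 7526+4/7 = 7526.57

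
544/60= 136/15=   9.07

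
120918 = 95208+25710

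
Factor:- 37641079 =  - 7^1*109^1*49333^1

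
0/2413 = 0 = 0.00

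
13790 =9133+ 4657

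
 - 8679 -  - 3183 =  - 5496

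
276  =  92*3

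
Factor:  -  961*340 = - 2^2*5^1 * 17^1*31^2 = - 326740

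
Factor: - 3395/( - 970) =7/2=2^(-1 )*7^1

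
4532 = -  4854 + 9386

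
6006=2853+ 3153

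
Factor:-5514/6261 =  - 2^1*919^1*2087^ (-1)  =  - 1838/2087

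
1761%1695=66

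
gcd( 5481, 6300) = 63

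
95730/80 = 9573/8=1196.62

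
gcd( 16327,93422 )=1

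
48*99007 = 4752336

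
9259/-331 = - 9259/331  =  - 27.97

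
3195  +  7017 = 10212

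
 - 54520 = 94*(-580 ) 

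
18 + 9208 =9226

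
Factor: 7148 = 2^2*1787^1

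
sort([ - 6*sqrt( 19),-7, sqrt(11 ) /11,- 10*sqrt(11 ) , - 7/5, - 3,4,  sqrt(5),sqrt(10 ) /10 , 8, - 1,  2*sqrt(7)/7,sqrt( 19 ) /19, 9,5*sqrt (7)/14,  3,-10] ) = [-10*sqrt(11 ), - 6*sqrt(19 ), - 10, - 7, - 3, - 7/5,  -  1,  sqrt( 19)/19,sqrt( 11 )/11,sqrt(10)/10 , 2*sqrt(7)/7,5*sqrt(7)/14,sqrt( 5),3, 4,8,9 ]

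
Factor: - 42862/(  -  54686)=29/37= 29^1 * 37^( - 1)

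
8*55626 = 445008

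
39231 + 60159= 99390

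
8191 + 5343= 13534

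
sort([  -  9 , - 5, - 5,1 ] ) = [ - 9,-5, - 5 , 1] 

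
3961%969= 85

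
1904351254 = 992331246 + 912020008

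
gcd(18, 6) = 6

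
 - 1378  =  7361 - 8739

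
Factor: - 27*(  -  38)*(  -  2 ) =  - 2^2*3^3*19^1=-2052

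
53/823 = 53/823 = 0.06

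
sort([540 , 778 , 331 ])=[ 331, 540 , 778]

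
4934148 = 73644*67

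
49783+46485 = 96268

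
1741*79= 137539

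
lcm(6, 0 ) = 0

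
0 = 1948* 0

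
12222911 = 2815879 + 9407032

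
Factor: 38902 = 2^1*53^1*367^1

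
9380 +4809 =14189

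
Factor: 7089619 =7089619^1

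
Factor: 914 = 2^1*457^1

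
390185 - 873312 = -483127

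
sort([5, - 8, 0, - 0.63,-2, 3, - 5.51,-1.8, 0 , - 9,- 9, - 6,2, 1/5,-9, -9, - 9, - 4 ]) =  [ - 9, - 9, - 9, - 9,-9, - 8, - 6 , - 5.51, - 4, - 2,-1.8,-0.63, 0, 0,1/5, 2, 3,5]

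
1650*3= 4950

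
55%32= 23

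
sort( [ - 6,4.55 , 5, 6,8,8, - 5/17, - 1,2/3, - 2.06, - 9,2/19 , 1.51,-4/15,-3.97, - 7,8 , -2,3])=[- 9, - 7, - 6,-3.97 ,-2.06,  -  2, - 1,-5/17, - 4/15,2/19, 2/3,1.51, 3 , 4.55,5,6,8,8, 8] 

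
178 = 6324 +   -  6146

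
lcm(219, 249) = 18177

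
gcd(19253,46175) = 1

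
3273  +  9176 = 12449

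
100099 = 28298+71801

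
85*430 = 36550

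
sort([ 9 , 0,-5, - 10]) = [ - 10, - 5, 0 , 9]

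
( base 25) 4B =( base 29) 3O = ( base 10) 111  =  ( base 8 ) 157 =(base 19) 5g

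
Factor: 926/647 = 2^1*463^1*647^( - 1)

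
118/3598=59/1799 = 0.03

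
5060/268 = 18 +59/67=18.88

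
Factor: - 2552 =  -2^3*11^1*29^1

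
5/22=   5/22 = 0.23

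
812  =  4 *203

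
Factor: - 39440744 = -2^3*7^1 * 704299^1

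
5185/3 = 1728 + 1/3 = 1728.33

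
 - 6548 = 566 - 7114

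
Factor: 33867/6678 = 2^( - 1 )*7^ (-1 ) *71^1 = 71/14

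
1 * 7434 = 7434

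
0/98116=0  =  0.00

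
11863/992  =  11863/992 = 11.96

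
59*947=55873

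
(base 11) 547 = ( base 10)656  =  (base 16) 290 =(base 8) 1220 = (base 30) LQ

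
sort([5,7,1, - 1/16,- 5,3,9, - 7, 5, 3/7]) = [ - 7, - 5, - 1/16, 3/7,  1,3, 5, 5,7,9 ] 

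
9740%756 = 668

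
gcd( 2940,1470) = 1470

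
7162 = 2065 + 5097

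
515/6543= 515/6543 = 0.08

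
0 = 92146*0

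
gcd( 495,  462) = 33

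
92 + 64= 156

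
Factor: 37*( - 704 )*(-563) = 14665024 = 2^6*11^1*37^1*563^1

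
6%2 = 0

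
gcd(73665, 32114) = 1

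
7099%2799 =1501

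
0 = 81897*0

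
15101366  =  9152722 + 5948644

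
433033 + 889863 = 1322896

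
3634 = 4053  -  419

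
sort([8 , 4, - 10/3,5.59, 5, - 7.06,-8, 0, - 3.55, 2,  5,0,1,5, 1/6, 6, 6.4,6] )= [ - 8 ,-7.06, - 3.55, - 10/3, 0, 0,1/6,1,2, 4, 5,5,  5,5.59 , 6,6 , 6.4,8]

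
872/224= 3 + 25/28=3.89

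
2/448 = 1/224= 0.00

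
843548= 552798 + 290750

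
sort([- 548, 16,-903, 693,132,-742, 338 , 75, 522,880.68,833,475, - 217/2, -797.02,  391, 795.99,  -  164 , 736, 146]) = [-903, - 797.02,- 742, -548, - 164, - 217/2, 16, 75,132,146,338, 391, 475, 522,693, 736,795.99,833,880.68]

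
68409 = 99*691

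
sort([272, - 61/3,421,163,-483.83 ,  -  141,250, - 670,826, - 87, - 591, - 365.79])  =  [ - 670, - 591,-483.83,-365.79, - 141, - 87, - 61/3,163, 250,272,421,826 ] 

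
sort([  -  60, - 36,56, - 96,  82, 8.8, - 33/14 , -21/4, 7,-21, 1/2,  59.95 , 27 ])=[ - 96, - 60,-36, - 21, - 21/4,- 33/14,1/2,  7,8.8,27, 56  ,  59.95,82]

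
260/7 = 37 + 1/7 =37.14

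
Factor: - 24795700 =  - 2^2*5^2*247957^1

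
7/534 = 7/534= 0.01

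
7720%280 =160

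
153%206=153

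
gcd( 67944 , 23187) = 3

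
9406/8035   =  1  +  1371/8035 = 1.17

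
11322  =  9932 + 1390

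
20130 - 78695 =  - 58565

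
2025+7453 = 9478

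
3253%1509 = 235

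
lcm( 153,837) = 14229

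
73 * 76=5548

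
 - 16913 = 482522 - 499435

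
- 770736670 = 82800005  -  853536675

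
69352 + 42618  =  111970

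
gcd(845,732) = 1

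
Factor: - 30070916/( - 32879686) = 15035458/16439843  =  2^1*7^( - 2 )*335507^( - 1 ) * 7517729^1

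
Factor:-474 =-2^1 * 3^1*79^1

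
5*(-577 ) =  - 2885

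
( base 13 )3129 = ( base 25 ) alk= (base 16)1A8B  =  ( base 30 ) 7GF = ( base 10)6795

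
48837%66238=48837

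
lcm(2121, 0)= 0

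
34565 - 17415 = 17150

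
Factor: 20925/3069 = 75/11=3^1*5^2*11^( - 1) 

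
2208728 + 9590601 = 11799329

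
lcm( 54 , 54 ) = 54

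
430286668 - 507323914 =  - 77037246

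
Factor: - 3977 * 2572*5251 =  - 2^2 * 41^1 * 59^1*89^1*97^1*643^1 =- 53711659844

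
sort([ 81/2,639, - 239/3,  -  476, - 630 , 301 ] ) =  [  -  630,-476, - 239/3, 81/2, 301,639]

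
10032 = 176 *57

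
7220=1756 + 5464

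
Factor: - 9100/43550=-14/67 = - 2^1*7^1* 67^( - 1 )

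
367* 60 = 22020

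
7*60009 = 420063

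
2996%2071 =925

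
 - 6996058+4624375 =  - 2371683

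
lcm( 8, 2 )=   8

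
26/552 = 13/276 = 0.05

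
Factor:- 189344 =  - 2^5* 61^1*97^1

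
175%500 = 175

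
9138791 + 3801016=12939807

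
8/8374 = 4/4187 = 0.00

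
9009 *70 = 630630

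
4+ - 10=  - 6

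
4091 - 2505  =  1586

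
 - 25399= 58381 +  - 83780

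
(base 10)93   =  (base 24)3L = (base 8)135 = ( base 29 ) 36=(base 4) 1131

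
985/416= 2 + 153/416= 2.37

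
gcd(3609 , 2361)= 3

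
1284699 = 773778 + 510921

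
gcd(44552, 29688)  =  8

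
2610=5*522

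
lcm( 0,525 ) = 0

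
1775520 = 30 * 59184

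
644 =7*92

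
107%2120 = 107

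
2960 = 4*740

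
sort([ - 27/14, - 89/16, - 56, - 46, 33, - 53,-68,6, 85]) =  [ - 68, - 56  ,- 53, - 46, - 89/16, - 27/14,6, 33, 85 ]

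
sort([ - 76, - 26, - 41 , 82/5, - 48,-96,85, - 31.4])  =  [ - 96, -76, - 48, - 41,-31.4, - 26,82/5,85 ]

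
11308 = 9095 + 2213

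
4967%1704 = 1559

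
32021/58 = 32021/58 = 552.09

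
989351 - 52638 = 936713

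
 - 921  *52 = -47892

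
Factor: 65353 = 65353^1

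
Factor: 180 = 2^2*3^2*5^1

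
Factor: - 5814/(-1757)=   2^1*3^2*7^ (- 1)*17^1*19^1*251^( - 1 ) 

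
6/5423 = 6/5423=0.00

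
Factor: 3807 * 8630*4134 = 135820130940  =  2^2*3^5*5^1*13^1 * 47^1 * 53^1 * 863^1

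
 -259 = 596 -855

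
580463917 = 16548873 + 563915044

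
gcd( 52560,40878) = 18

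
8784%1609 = 739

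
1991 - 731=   1260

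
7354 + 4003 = 11357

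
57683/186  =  57683/186 = 310.12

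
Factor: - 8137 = -79^1*103^1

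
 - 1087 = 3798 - 4885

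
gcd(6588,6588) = 6588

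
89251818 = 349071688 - 259819870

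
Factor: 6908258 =2^1*7^1*493447^1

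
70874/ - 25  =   - 70874/25= - 2834.96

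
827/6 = 827/6 = 137.83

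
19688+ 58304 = 77992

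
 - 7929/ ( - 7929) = 1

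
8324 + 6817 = 15141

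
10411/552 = 18+475/552 = 18.86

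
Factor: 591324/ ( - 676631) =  - 2^2 * 3^1 * 151^(-1 ) * 4481^(-1) * 49277^1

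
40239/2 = 40239/2 = 20119.50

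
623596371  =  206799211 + 416797160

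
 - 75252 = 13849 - 89101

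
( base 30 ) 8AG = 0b1110101011100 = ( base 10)7516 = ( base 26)B32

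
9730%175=105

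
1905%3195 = 1905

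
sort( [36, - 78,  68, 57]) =[ - 78, 36, 57,68]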